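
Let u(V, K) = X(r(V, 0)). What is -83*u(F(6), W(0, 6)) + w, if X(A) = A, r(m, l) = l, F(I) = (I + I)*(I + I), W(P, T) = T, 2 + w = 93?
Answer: 91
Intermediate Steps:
w = 91 (w = -2 + 93 = 91)
F(I) = 4*I² (F(I) = (2*I)*(2*I) = 4*I²)
u(V, K) = 0
-83*u(F(6), W(0, 6)) + w = -83*0 + 91 = 0 + 91 = 91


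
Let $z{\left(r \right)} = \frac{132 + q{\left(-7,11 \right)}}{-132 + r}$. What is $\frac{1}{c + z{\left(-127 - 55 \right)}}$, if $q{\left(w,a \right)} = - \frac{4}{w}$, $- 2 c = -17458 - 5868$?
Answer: $\frac{1099}{12817173} \approx 8.5744 \cdot 10^{-5}$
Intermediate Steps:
$c = 11663$ ($c = - \frac{-17458 - 5868}{2} = \left(- \frac{1}{2}\right) \left(-23326\right) = 11663$)
$z{\left(r \right)} = \frac{928}{7 \left(-132 + r\right)}$ ($z{\left(r \right)} = \frac{132 - \frac{4}{-7}}{-132 + r} = \frac{132 - - \frac{4}{7}}{-132 + r} = \frac{132 + \frac{4}{7}}{-132 + r} = \frac{928}{7 \left(-132 + r\right)}$)
$\frac{1}{c + z{\left(-127 - 55 \right)}} = \frac{1}{11663 + \frac{928}{7 \left(-132 - 182\right)}} = \frac{1}{11663 + \frac{928}{7 \left(-314\right)}} = \frac{1}{11663 + \frac{928}{7} \left(- \frac{1}{314}\right)} = \frac{1}{11663 - \frac{464}{1099}} = \frac{1}{\frac{12817173}{1099}} = \frac{1099}{12817173}$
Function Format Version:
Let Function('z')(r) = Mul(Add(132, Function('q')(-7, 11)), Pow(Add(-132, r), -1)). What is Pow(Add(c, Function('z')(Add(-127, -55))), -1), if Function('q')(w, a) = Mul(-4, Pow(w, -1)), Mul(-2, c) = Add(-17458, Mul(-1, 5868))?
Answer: Rational(1099, 12817173) ≈ 8.5744e-5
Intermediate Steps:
c = 11663 (c = Mul(Rational(-1, 2), Add(-17458, Mul(-1, 5868))) = Mul(Rational(-1, 2), Add(-17458, -5868)) = Mul(Rational(-1, 2), -23326) = 11663)
Function('z')(r) = Mul(Rational(928, 7), Pow(Add(-132, r), -1)) (Function('z')(r) = Mul(Add(132, Mul(-4, Pow(-7, -1))), Pow(Add(-132, r), -1)) = Mul(Add(132, Mul(-4, Rational(-1, 7))), Pow(Add(-132, r), -1)) = Mul(Add(132, Rational(4, 7)), Pow(Add(-132, r), -1)) = Mul(Rational(928, 7), Pow(Add(-132, r), -1)))
Pow(Add(c, Function('z')(Add(-127, -55))), -1) = Pow(Add(11663, Mul(Rational(928, 7), Pow(Add(-132, Add(-127, -55)), -1))), -1) = Pow(Add(11663, Mul(Rational(928, 7), Pow(Add(-132, -182), -1))), -1) = Pow(Add(11663, Mul(Rational(928, 7), Pow(-314, -1))), -1) = Pow(Add(11663, Mul(Rational(928, 7), Rational(-1, 314))), -1) = Pow(Add(11663, Rational(-464, 1099)), -1) = Pow(Rational(12817173, 1099), -1) = Rational(1099, 12817173)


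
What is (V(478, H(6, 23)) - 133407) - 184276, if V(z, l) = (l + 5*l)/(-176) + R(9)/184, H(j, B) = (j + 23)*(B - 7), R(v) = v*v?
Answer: -643021517/2024 ≈ -3.1770e+5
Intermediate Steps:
R(v) = v**2
H(j, B) = (-7 + B)*(23 + j) (H(j, B) = (23 + j)*(-7 + B) = (-7 + B)*(23 + j))
V(z, l) = 81/184 - 3*l/88 (V(z, l) = (l + 5*l)/(-176) + 9**2/184 = (6*l)*(-1/176) + 81*(1/184) = -3*l/88 + 81/184 = 81/184 - 3*l/88)
(V(478, H(6, 23)) - 133407) - 184276 = ((81/184 - 3*(-161 - 7*6 + 23*23 + 23*6)/88) - 133407) - 184276 = ((81/184 - 3*(-161 - 42 + 529 + 138)/88) - 133407) - 184276 = ((81/184 - 3/88*464) - 133407) - 184276 = ((81/184 - 174/11) - 133407) - 184276 = (-31125/2024 - 133407) - 184276 = -270046893/2024 - 184276 = -643021517/2024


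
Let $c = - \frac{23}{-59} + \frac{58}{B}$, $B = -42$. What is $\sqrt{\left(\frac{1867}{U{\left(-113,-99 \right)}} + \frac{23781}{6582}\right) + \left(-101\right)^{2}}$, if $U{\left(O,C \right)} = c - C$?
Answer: $\frac{\sqrt{725693431766288826230}}{266424002} \approx 101.11$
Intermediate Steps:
$c = - \frac{1228}{1239}$ ($c = - \frac{23}{-59} + \frac{58}{-42} = \left(-23\right) \left(- \frac{1}{59}\right) + 58 \left(- \frac{1}{42}\right) = \frac{23}{59} - \frac{29}{21} = - \frac{1228}{1239} \approx -0.99112$)
$U{\left(O,C \right)} = - \frac{1228}{1239} - C$
$\sqrt{\left(\frac{1867}{U{\left(-113,-99 \right)}} + \frac{23781}{6582}\right) + \left(-101\right)^{2}} = \sqrt{\left(\frac{1867}{- \frac{1228}{1239} - -99} + \frac{23781}{6582}\right) + \left(-101\right)^{2}} = \sqrt{\left(\frac{1867}{- \frac{1228}{1239} + 99} + 23781 \cdot \frac{1}{6582}\right) + 10201} = \sqrt{\left(\frac{1867}{\frac{121433}{1239}} + \frac{7927}{2194}\right) + 10201} = \sqrt{\left(1867 \cdot \frac{1239}{121433} + \frac{7927}{2194}\right) + 10201} = \sqrt{\left(\frac{2313213}{121433} + \frac{7927}{2194}\right) + 10201} = \sqrt{\frac{6037788713}{266424002} + 10201} = \sqrt{\frac{2723829033115}{266424002}} = \frac{\sqrt{725693431766288826230}}{266424002}$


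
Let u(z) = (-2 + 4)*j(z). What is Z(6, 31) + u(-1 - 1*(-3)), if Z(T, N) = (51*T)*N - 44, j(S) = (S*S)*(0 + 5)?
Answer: 9482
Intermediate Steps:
j(S) = 5*S² (j(S) = S²*5 = 5*S²)
Z(T, N) = -44 + 51*N*T (Z(T, N) = 51*N*T - 44 = -44 + 51*N*T)
u(z) = 10*z² (u(z) = (-2 + 4)*(5*z²) = 2*(5*z²) = 10*z²)
Z(6, 31) + u(-1 - 1*(-3)) = (-44 + 51*31*6) + 10*(-1 - 1*(-3))² = (-44 + 9486) + 10*(-1 + 3)² = 9442 + 10*2² = 9442 + 10*4 = 9442 + 40 = 9482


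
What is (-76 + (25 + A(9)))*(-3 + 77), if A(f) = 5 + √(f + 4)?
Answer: -3404 + 74*√13 ≈ -3137.2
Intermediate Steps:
A(f) = 5 + √(4 + f)
(-76 + (25 + A(9)))*(-3 + 77) = (-76 + (25 + (5 + √(4 + 9))))*(-3 + 77) = (-76 + (25 + (5 + √13)))*74 = (-76 + (30 + √13))*74 = (-46 + √13)*74 = -3404 + 74*√13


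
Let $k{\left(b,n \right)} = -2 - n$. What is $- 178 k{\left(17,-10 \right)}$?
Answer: $-1424$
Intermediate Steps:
$- 178 k{\left(17,-10 \right)} = - 178 \left(-2 - -10\right) = - 178 \left(-2 + 10\right) = \left(-178\right) 8 = -1424$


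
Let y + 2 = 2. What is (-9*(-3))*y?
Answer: 0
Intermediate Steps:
y = 0 (y = -2 + 2 = 0)
(-9*(-3))*y = -9*(-3)*0 = 27*0 = 0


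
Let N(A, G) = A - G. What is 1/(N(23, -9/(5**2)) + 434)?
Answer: 25/11434 ≈ 0.0021865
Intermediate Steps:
1/(N(23, -9/(5**2)) + 434) = 1/((23 - (-9)/(5**2)) + 434) = 1/((23 - (-9)/25) + 434) = 1/((23 - 1*(-9/25)) + 434) = 1/((23 + 9/25) + 434) = 1/(584/25 + 434) = 1/(11434/25) = 25/11434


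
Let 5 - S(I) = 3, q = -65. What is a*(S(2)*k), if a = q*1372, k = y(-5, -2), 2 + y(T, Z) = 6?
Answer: -713440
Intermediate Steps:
y(T, Z) = 4 (y(T, Z) = -2 + 6 = 4)
S(I) = 2 (S(I) = 5 - 1*3 = 5 - 3 = 2)
k = 4
a = -89180 (a = -65*1372 = -89180)
a*(S(2)*k) = -178360*4 = -89180*8 = -713440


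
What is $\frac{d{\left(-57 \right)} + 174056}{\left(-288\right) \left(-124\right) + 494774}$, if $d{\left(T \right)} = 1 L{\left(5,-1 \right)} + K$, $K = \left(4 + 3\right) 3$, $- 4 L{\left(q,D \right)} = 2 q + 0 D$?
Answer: $\frac{348149}{1060972} \approx 0.32814$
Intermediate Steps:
$L{\left(q,D \right)} = - \frac{q}{2}$ ($L{\left(q,D \right)} = - \frac{2 q + 0 D}{4} = - \frac{2 q + 0}{4} = - \frac{2 q}{4} = - \frac{q}{2}$)
$K = 21$ ($K = 7 \cdot 3 = 21$)
$d{\left(T \right)} = \frac{37}{2}$ ($d{\left(T \right)} = 1 \left(\left(- \frac{1}{2}\right) 5\right) + 21 = 1 \left(- \frac{5}{2}\right) + 21 = - \frac{5}{2} + 21 = \frac{37}{2}$)
$\frac{d{\left(-57 \right)} + 174056}{\left(-288\right) \left(-124\right) + 494774} = \frac{\frac{37}{2} + 174056}{\left(-288\right) \left(-124\right) + 494774} = \frac{348149}{2 \left(35712 + 494774\right)} = \frac{348149}{2 \cdot 530486} = \frac{348149}{2} \cdot \frac{1}{530486} = \frac{348149}{1060972}$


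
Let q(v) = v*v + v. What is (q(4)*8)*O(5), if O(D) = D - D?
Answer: 0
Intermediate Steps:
O(D) = 0
q(v) = v + v² (q(v) = v² + v = v + v²)
(q(4)*8)*O(5) = ((4*(1 + 4))*8)*0 = ((4*5)*8)*0 = (20*8)*0 = 160*0 = 0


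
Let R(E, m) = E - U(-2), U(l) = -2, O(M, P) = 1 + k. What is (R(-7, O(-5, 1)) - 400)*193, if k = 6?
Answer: -78165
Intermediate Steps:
O(M, P) = 7 (O(M, P) = 1 + 6 = 7)
R(E, m) = 2 + E (R(E, m) = E - 1*(-2) = E + 2 = 2 + E)
(R(-7, O(-5, 1)) - 400)*193 = ((2 - 7) - 400)*193 = (-5 - 400)*193 = -405*193 = -78165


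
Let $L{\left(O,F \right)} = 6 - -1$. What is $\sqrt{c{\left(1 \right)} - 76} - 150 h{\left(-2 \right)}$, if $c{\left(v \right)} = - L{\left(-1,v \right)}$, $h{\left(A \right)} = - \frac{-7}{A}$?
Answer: $525 + i \sqrt{83} \approx 525.0 + 9.1104 i$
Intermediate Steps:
$h{\left(A \right)} = \frac{7}{A}$
$L{\left(O,F \right)} = 7$ ($L{\left(O,F \right)} = 6 + 1 = 7$)
$c{\left(v \right)} = -7$ ($c{\left(v \right)} = \left(-1\right) 7 = -7$)
$\sqrt{c{\left(1 \right)} - 76} - 150 h{\left(-2 \right)} = \sqrt{-7 - 76} - 150 \frac{7}{-2} = \sqrt{-83} - 150 \cdot 7 \left(- \frac{1}{2}\right) = i \sqrt{83} - -525 = i \sqrt{83} + 525 = 525 + i \sqrt{83}$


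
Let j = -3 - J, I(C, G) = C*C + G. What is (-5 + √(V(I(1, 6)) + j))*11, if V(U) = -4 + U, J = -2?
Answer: -55 + 11*√2 ≈ -39.444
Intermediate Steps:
I(C, G) = G + C² (I(C, G) = C² + G = G + C²)
j = -1 (j = -3 - 1*(-2) = -3 + 2 = -1)
(-5 + √(V(I(1, 6)) + j))*11 = (-5 + √((-4 + (6 + 1²)) - 1))*11 = (-5 + √((-4 + (6 + 1)) - 1))*11 = (-5 + √((-4 + 7) - 1))*11 = (-5 + √(3 - 1))*11 = (-5 + √2)*11 = -55 + 11*√2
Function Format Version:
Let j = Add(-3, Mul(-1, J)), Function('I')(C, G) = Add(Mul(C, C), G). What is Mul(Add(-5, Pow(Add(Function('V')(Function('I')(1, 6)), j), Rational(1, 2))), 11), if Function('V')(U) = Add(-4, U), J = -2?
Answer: Add(-55, Mul(11, Pow(2, Rational(1, 2)))) ≈ -39.444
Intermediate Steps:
Function('I')(C, G) = Add(G, Pow(C, 2)) (Function('I')(C, G) = Add(Pow(C, 2), G) = Add(G, Pow(C, 2)))
j = -1 (j = Add(-3, Mul(-1, -2)) = Add(-3, 2) = -1)
Mul(Add(-5, Pow(Add(Function('V')(Function('I')(1, 6)), j), Rational(1, 2))), 11) = Mul(Add(-5, Pow(Add(Add(-4, Add(6, Pow(1, 2))), -1), Rational(1, 2))), 11) = Mul(Add(-5, Pow(Add(Add(-4, Add(6, 1)), -1), Rational(1, 2))), 11) = Mul(Add(-5, Pow(Add(Add(-4, 7), -1), Rational(1, 2))), 11) = Mul(Add(-5, Pow(Add(3, -1), Rational(1, 2))), 11) = Mul(Add(-5, Pow(2, Rational(1, 2))), 11) = Add(-55, Mul(11, Pow(2, Rational(1, 2))))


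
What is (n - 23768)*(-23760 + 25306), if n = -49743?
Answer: -113648006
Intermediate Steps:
(n - 23768)*(-23760 + 25306) = (-49743 - 23768)*(-23760 + 25306) = -73511*1546 = -113648006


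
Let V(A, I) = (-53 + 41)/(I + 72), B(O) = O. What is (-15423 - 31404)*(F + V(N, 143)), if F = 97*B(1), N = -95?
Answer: -22698027/5 ≈ -4.5396e+6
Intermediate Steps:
V(A, I) = -12/(72 + I)
F = 97 (F = 97*1 = 97)
(-15423 - 31404)*(F + V(N, 143)) = (-15423 - 31404)*(97 - 12/(72 + 143)) = -46827*(97 - 12/215) = -46827*20843/215 = -22698027/5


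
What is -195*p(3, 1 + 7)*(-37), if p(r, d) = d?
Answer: 57720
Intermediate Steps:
-195*p(3, 1 + 7)*(-37) = -195*(1 + 7)*(-37) = -195*8*(-37) = -1560*(-37) = 57720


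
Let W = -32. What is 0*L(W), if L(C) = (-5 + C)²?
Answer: 0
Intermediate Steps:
0*L(W) = 0*(-5 - 32)² = 0*(-37)² = 0*1369 = 0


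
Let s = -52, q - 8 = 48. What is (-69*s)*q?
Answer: 200928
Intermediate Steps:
q = 56 (q = 8 + 48 = 56)
(-69*s)*q = -69*(-52)*56 = 3588*56 = 200928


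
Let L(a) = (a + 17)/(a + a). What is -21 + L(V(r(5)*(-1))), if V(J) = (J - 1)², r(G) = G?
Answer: -1459/72 ≈ -20.264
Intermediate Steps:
V(J) = (-1 + J)²
L(a) = (17 + a)/(2*a) (L(a) = (17 + a)/((2*a)) = (17 + a)*(1/(2*a)) = (17 + a)/(2*a))
-21 + L(V(r(5)*(-1))) = -21 + (17 + (-1 + 5*(-1))²)/(2*((-1 + 5*(-1))²)) = -21 + (17 + (-1 - 5)²)/(2*((-1 - 5)²)) = -21 + (17 + (-6)²)/(2*((-6)²)) = -21 + (½)*(17 + 36)/36 = -21 + (½)*(1/36)*53 = -21 + 53/72 = -1459/72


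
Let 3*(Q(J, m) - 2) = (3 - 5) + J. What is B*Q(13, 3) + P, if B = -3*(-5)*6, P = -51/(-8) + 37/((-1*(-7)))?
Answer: 29213/56 ≈ 521.66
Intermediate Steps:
P = 653/56 (P = -51*(-1/8) + 37/7 = 51/8 + 37*(1/7) = 51/8 + 37/7 = 653/56 ≈ 11.661)
B = 90 (B = 15*6 = 90)
Q(J, m) = 4/3 + J/3 (Q(J, m) = 2 + ((3 - 5) + J)/3 = 2 + (-2 + J)/3 = 2 + (-2/3 + J/3) = 4/3 + J/3)
B*Q(13, 3) + P = 90*(4/3 + (1/3)*13) + 653/56 = 90*(4/3 + 13/3) + 653/56 = 90*(17/3) + 653/56 = 510 + 653/56 = 29213/56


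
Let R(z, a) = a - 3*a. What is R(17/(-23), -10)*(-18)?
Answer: -360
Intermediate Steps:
R(z, a) = -2*a
R(17/(-23), -10)*(-18) = -2*(-10)*(-18) = 20*(-18) = -360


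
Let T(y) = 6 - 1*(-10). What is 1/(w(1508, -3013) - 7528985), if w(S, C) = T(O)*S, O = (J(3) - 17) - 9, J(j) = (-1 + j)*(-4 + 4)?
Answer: -1/7504857 ≈ -1.3325e-7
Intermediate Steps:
J(j) = 0 (J(j) = (-1 + j)*0 = 0)
O = -26 (O = (0 - 17) - 9 = -17 - 9 = -26)
T(y) = 16 (T(y) = 6 + 10 = 16)
w(S, C) = 16*S
1/(w(1508, -3013) - 7528985) = 1/(16*1508 - 7528985) = 1/(24128 - 7528985) = 1/(-7504857) = -1/7504857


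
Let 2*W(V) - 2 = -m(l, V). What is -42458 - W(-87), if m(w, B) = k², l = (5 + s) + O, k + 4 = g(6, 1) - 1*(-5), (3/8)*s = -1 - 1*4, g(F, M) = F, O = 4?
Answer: -84869/2 ≈ -42435.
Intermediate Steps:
s = -40/3 (s = 8*(-1 - 1*4)/3 = 8*(-1 - 4)/3 = (8/3)*(-5) = -40/3 ≈ -13.333)
k = 7 (k = -4 + (6 - 1*(-5)) = -4 + (6 + 5) = -4 + 11 = 7)
l = -13/3 (l = (5 - 40/3) + 4 = -25/3 + 4 = -13/3 ≈ -4.3333)
m(w, B) = 49 (m(w, B) = 7² = 49)
W(V) = -47/2 (W(V) = 1 + (-1*49)/2 = 1 + (½)*(-49) = 1 - 49/2 = -47/2)
-42458 - W(-87) = -42458 - 1*(-47/2) = -42458 + 47/2 = -84869/2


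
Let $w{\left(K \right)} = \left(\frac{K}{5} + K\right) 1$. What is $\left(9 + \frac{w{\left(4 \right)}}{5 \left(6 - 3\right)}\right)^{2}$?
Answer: $\frac{54289}{625} \approx 86.862$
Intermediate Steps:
$w{\left(K \right)} = \frac{6 K}{5}$ ($w{\left(K \right)} = \left(K \frac{1}{5} + K\right) 1 = \left(\frac{K}{5} + K\right) 1 = \frac{6 K}{5} \cdot 1 = \frac{6 K}{5}$)
$\left(9 + \frac{w{\left(4 \right)}}{5 \left(6 - 3\right)}\right)^{2} = \left(9 + \frac{\frac{6}{5} \cdot 4}{5 \left(6 - 3\right)}\right)^{2} = \left(9 + \frac{24}{5 \cdot 5 \cdot 3}\right)^{2} = \left(9 + \frac{24}{5 \cdot 15}\right)^{2} = \left(9 + \frac{24}{5} \cdot \frac{1}{15}\right)^{2} = \left(9 + \frac{8}{25}\right)^{2} = \left(\frac{233}{25}\right)^{2} = \frac{54289}{625}$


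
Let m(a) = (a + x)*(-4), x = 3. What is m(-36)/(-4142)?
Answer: -66/2071 ≈ -0.031869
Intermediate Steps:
m(a) = -12 - 4*a (m(a) = (a + 3)*(-4) = (3 + a)*(-4) = -12 - 4*a)
m(-36)/(-4142) = (-12 - 4*(-36))/(-4142) = (-12 + 144)*(-1/4142) = 132*(-1/4142) = -66/2071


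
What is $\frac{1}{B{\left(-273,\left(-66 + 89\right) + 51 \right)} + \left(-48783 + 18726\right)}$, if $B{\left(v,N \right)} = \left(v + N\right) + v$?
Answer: $- \frac{1}{30529} \approx -3.2756 \cdot 10^{-5}$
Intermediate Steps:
$B{\left(v,N \right)} = N + 2 v$ ($B{\left(v,N \right)} = \left(N + v\right) + v = N + 2 v$)
$\frac{1}{B{\left(-273,\left(-66 + 89\right) + 51 \right)} + \left(-48783 + 18726\right)} = \frac{1}{\left(\left(\left(-66 + 89\right) + 51\right) + 2 \left(-273\right)\right) + \left(-48783 + 18726\right)} = \frac{1}{\left(\left(23 + 51\right) - 546\right) - 30057} = \frac{1}{\left(74 - 546\right) - 30057} = \frac{1}{-472 - 30057} = \frac{1}{-30529} = - \frac{1}{30529}$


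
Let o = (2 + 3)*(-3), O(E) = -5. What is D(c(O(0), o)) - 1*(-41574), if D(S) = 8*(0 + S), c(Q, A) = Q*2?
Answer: 41494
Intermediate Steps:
o = -15 (o = 5*(-3) = -15)
c(Q, A) = 2*Q
D(S) = 8*S
D(c(O(0), o)) - 1*(-41574) = 8*(2*(-5)) - 1*(-41574) = 8*(-10) + 41574 = -80 + 41574 = 41494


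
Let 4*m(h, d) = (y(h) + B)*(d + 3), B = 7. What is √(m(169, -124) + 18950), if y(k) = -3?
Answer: √18829 ≈ 137.22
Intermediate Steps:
m(h, d) = 3 + d (m(h, d) = ((-3 + 7)*(d + 3))/4 = (4*(3 + d))/4 = (12 + 4*d)/4 = 3 + d)
√(m(169, -124) + 18950) = √((3 - 124) + 18950) = √(-121 + 18950) = √18829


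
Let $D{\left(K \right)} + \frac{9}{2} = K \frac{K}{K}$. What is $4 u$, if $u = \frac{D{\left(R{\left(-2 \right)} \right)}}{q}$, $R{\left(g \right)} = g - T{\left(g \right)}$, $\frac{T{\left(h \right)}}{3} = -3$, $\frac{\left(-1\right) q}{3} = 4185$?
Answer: $- \frac{2}{2511} \approx -0.0007965$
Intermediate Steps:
$q = -12555$ ($q = \left(-3\right) 4185 = -12555$)
$T{\left(h \right)} = -9$ ($T{\left(h \right)} = 3 \left(-3\right) = -9$)
$R{\left(g \right)} = 9 + g$ ($R{\left(g \right)} = g - -9 = g + 9 = 9 + g$)
$D{\left(K \right)} = - \frac{9}{2} + K$ ($D{\left(K \right)} = - \frac{9}{2} + K \frac{K}{K} = - \frac{9}{2} + K 1 = - \frac{9}{2} + K$)
$u = - \frac{1}{5022}$ ($u = \frac{- \frac{9}{2} + \left(9 - 2\right)}{-12555} = \left(- \frac{9}{2} + 7\right) \left(- \frac{1}{12555}\right) = \frac{5}{2} \left(- \frac{1}{12555}\right) = - \frac{1}{5022} \approx -0.00019912$)
$4 u = 4 \left(- \frac{1}{5022}\right) = - \frac{2}{2511}$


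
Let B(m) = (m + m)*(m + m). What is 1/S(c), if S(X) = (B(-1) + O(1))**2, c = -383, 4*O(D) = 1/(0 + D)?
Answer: 16/289 ≈ 0.055363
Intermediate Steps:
O(D) = 1/(4*D) (O(D) = 1/(4*(0 + D)) = 1/(4*D))
B(m) = 4*m**2 (B(m) = (2*m)*(2*m) = 4*m**2)
S(X) = 289/16 (S(X) = (4*(-1)**2 + (1/4)/1)**2 = (4*1 + (1/4)*1)**2 = (4 + 1/4)**2 = (17/4)**2 = 289/16)
1/S(c) = 1/(289/16) = 16/289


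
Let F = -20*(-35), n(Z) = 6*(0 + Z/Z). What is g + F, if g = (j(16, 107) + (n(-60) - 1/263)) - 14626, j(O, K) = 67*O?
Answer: -3379025/263 ≈ -12848.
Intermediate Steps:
n(Z) = 6 (n(Z) = 6*(0 + 1) = 6*1 = 6)
g = -3563125/263 (g = (67*16 + (6 - 1/263)) - 14626 = (1072 + (6 - 1*1/263)) - 14626 = (1072 + (6 - 1/263)) - 14626 = (1072 + 1577/263) - 14626 = 283513/263 - 14626 = -3563125/263 ≈ -13548.)
F = 700
g + F = -3563125/263 + 700 = -3379025/263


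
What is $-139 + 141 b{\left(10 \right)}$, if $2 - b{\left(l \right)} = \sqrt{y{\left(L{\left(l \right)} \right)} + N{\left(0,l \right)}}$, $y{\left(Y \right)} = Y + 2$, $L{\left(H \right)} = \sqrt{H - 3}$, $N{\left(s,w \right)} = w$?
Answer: $143 - 141 \sqrt{12 + \sqrt{7}} \approx -396.6$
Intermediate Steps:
$L{\left(H \right)} = \sqrt{-3 + H}$
$y{\left(Y \right)} = 2 + Y$
$b{\left(l \right)} = 2 - \sqrt{2 + l + \sqrt{-3 + l}}$ ($b{\left(l \right)} = 2 - \sqrt{\left(2 + \sqrt{-3 + l}\right) + l} = 2 - \sqrt{2 + l + \sqrt{-3 + l}}$)
$-139 + 141 b{\left(10 \right)} = -139 + 141 \left(2 - \sqrt{2 + 10 + \sqrt{-3 + 10}}\right) = -139 + 141 \left(2 - \sqrt{2 + 10 + \sqrt{7}}\right) = -139 + 141 \left(2 - \sqrt{12 + \sqrt{7}}\right) = -139 + \left(282 - 141 \sqrt{12 + \sqrt{7}}\right) = 143 - 141 \sqrt{12 + \sqrt{7}}$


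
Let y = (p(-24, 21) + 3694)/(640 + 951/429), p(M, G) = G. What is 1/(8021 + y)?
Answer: 91837/737155822 ≈ 0.00012458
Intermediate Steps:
y = 531245/91837 (y = (21 + 3694)/(640 + 951/429) = 3715/(640 + 951*(1/429)) = 3715/(640 + 317/143) = 3715/(91837/143) = 3715*(143/91837) = 531245/91837 ≈ 5.7847)
1/(8021 + y) = 1/(8021 + 531245/91837) = 1/(737155822/91837) = 91837/737155822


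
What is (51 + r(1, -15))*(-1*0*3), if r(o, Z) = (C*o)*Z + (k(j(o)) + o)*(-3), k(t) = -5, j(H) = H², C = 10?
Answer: 0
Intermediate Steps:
r(o, Z) = 15 - 3*o + 10*Z*o (r(o, Z) = (10*o)*Z + (-5 + o)*(-3) = 10*Z*o + (15 - 3*o) = 15 - 3*o + 10*Z*o)
(51 + r(1, -15))*(-1*0*3) = (51 + (15 - 3*1 + 10*(-15)*1))*(-1*0*3) = (51 + (15 - 3 - 150))*(0*3) = (51 - 138)*0 = -87*0 = 0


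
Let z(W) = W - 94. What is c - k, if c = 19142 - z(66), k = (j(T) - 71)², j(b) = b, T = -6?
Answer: 13241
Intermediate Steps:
z(W) = -94 + W
k = 5929 (k = (-6 - 71)² = (-77)² = 5929)
c = 19170 (c = 19142 - (-94 + 66) = 19142 - 1*(-28) = 19142 + 28 = 19170)
c - k = 19170 - 1*5929 = 19170 - 5929 = 13241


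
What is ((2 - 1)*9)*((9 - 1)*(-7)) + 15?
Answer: -489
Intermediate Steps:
((2 - 1)*9)*((9 - 1)*(-7)) + 15 = (1*9)*(8*(-7)) + 15 = 9*(-56) + 15 = -504 + 15 = -489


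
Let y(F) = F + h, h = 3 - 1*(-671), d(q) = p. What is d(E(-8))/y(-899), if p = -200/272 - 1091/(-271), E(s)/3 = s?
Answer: -30319/2073150 ≈ -0.014625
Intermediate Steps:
E(s) = 3*s
p = 30319/9214 (p = -200*1/272 - 1091*(-1/271) = -25/34 + 1091/271 = 30319/9214 ≈ 3.2905)
d(q) = 30319/9214
h = 674 (h = 3 + 671 = 674)
y(F) = 674 + F (y(F) = F + 674 = 674 + F)
d(E(-8))/y(-899) = 30319/(9214*(674 - 899)) = (30319/9214)/(-225) = (30319/9214)*(-1/225) = -30319/2073150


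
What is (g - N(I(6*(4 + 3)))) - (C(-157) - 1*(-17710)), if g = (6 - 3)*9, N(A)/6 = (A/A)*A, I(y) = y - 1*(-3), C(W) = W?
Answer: -17796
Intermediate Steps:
I(y) = 3 + y (I(y) = y + 3 = 3 + y)
N(A) = 6*A (N(A) = 6*((A/A)*A) = 6*(1*A) = 6*A)
g = 27 (g = 3*9 = 27)
(g - N(I(6*(4 + 3)))) - (C(-157) - 1*(-17710)) = (27 - 6*(3 + 6*(4 + 3))) - (-157 - 1*(-17710)) = (27 - 6*(3 + 6*7)) - (-157 + 17710) = (27 - 6*(3 + 42)) - 1*17553 = (27 - 6*45) - 17553 = (27 - 1*270) - 17553 = (27 - 270) - 17553 = -243 - 17553 = -17796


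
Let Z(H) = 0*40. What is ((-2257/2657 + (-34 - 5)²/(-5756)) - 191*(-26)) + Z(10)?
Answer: 75931441883/15293692 ≈ 4964.9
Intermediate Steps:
Z(H) = 0
((-2257/2657 + (-34 - 5)²/(-5756)) - 191*(-26)) + Z(10) = ((-2257/2657 + (-34 - 5)²/(-5756)) - 191*(-26)) + 0 = ((-2257*1/2657 + (-39)²*(-1/5756)) + 4966) + 0 = ((-2257/2657 + 1521*(-1/5756)) + 4966) + 0 = ((-2257/2657 - 1521/5756) + 4966) + 0 = (-17032589/15293692 + 4966) + 0 = 75931441883/15293692 + 0 = 75931441883/15293692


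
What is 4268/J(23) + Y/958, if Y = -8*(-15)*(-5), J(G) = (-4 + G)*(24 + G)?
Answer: 1776472/427747 ≈ 4.1531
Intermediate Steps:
Y = -600 (Y = 120*(-5) = -600)
4268/J(23) + Y/958 = 4268/(-96 + 23² + 20*23) - 600/958 = 4268/(-96 + 529 + 460) - 600*1/958 = 4268/893 - 300/479 = 1776472/427747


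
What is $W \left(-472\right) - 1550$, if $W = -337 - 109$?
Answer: $208962$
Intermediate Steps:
$W = -446$
$W \left(-472\right) - 1550 = \left(-446\right) \left(-472\right) - 1550 = 210512 - 1550 = 208962$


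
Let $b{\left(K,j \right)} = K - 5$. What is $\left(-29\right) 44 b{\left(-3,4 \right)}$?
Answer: $10208$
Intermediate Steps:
$b{\left(K,j \right)} = -5 + K$ ($b{\left(K,j \right)} = K - 5 = -5 + K$)
$\left(-29\right) 44 b{\left(-3,4 \right)} = \left(-29\right) 44 \left(-5 - 3\right) = \left(-1276\right) \left(-8\right) = 10208$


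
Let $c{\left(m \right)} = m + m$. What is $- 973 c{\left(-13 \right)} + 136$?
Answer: $25434$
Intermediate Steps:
$c{\left(m \right)} = 2 m$
$- 973 c{\left(-13 \right)} + 136 = - 973 \cdot 2 \left(-13\right) + 136 = \left(-973\right) \left(-26\right) + 136 = 25298 + 136 = 25434$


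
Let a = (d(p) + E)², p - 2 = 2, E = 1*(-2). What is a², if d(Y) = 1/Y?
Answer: 2401/256 ≈ 9.3789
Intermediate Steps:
E = -2
p = 4 (p = 2 + 2 = 4)
d(Y) = 1/Y
a = 49/16 (a = (1/4 - 2)² = (¼ - 2)² = (-7/4)² = 49/16 ≈ 3.0625)
a² = (49/16)² = 2401/256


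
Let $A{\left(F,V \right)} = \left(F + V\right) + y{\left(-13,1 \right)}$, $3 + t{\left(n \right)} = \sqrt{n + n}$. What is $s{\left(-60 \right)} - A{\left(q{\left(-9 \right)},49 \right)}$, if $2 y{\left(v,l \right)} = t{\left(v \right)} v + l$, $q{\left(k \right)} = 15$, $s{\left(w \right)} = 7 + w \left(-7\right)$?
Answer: $343 + \frac{13 i \sqrt{26}}{2} \approx 343.0 + 33.144 i$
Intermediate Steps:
$s{\left(w \right)} = 7 - 7 w$
$t{\left(n \right)} = -3 + \sqrt{2} \sqrt{n}$ ($t{\left(n \right)} = -3 + \sqrt{n + n} = -3 + \sqrt{2 n} = -3 + \sqrt{2} \sqrt{n}$)
$y{\left(v,l \right)} = \frac{l}{2} + \frac{v \left(-3 + \sqrt{2} \sqrt{v}\right)}{2}$ ($y{\left(v,l \right)} = \frac{\left(-3 + \sqrt{2} \sqrt{v}\right) v + l}{2} = \frac{v \left(-3 + \sqrt{2} \sqrt{v}\right) + l}{2} = \frac{l + v \left(-3 + \sqrt{2} \sqrt{v}\right)}{2} = \frac{l}{2} + \frac{v \left(-3 + \sqrt{2} \sqrt{v}\right)}{2}$)
$A{\left(F,V \right)} = 20 + F + V - \frac{13 i \sqrt{26}}{2}$ ($A{\left(F,V \right)} = \left(F + V\right) + \left(\frac{1}{2} \cdot 1 + \frac{1}{2} \left(-13\right) \left(-3 + \sqrt{2} \sqrt{-13}\right)\right) = \left(F + V\right) + \left(\frac{1}{2} + \frac{1}{2} \left(-13\right) \left(-3 + \sqrt{2} i \sqrt{13}\right)\right) = \left(F + V\right) + \left(\frac{1}{2} + \frac{1}{2} \left(-13\right) \left(-3 + i \sqrt{26}\right)\right) = \left(F + V\right) + \left(\frac{1}{2} + \left(\frac{39}{2} - \frac{13 i \sqrt{26}}{2}\right)\right) = \left(F + V\right) + \left(20 - \frac{13 i \sqrt{26}}{2}\right) = 20 + F + V - \frac{13 i \sqrt{26}}{2}$)
$s{\left(-60 \right)} - A{\left(q{\left(-9 \right)},49 \right)} = \left(7 - -420\right) - \left(20 + 15 + 49 - \frac{13 i \sqrt{26}}{2}\right) = \left(7 + 420\right) - \left(84 - \frac{13 i \sqrt{26}}{2}\right) = 427 - \left(84 - \frac{13 i \sqrt{26}}{2}\right) = 343 + \frac{13 i \sqrt{26}}{2}$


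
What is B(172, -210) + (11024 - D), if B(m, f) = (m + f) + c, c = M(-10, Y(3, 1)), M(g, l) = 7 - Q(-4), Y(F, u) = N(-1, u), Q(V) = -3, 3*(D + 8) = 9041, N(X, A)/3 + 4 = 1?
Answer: 23971/3 ≈ 7990.3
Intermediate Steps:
N(X, A) = -9 (N(X, A) = -12 + 3*1 = -12 + 3 = -9)
D = 9017/3 (D = -8 + (1/3)*9041 = -8 + 9041/3 = 9017/3 ≈ 3005.7)
Y(F, u) = -9
M(g, l) = 10 (M(g, l) = 7 - 1*(-3) = 7 + 3 = 10)
c = 10
B(m, f) = 10 + f + m (B(m, f) = (m + f) + 10 = (f + m) + 10 = 10 + f + m)
B(172, -210) + (11024 - D) = (10 - 210 + 172) + (11024 - 1*9017/3) = -28 + (11024 - 9017/3) = -28 + 24055/3 = 23971/3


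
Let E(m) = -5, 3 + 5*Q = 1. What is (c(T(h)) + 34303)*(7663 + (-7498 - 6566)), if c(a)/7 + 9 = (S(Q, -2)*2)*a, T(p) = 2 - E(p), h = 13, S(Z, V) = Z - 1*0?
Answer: -1094596604/5 ≈ -2.1892e+8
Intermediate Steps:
Q = -2/5 (Q = -3/5 + (1/5)*1 = -3/5 + 1/5 = -2/5 ≈ -0.40000)
S(Z, V) = Z (S(Z, V) = Z + 0 = Z)
T(p) = 7 (T(p) = 2 - 1*(-5) = 2 + 5 = 7)
c(a) = -63 - 28*a/5 (c(a) = -63 + 7*((-2/5*2)*a) = -63 + 7*(-4*a/5) = -63 - 28*a/5)
(c(T(h)) + 34303)*(7663 + (-7498 - 6566)) = ((-63 - 28/5*7) + 34303)*(7663 + (-7498 - 6566)) = ((-63 - 196/5) + 34303)*(7663 - 14064) = (-511/5 + 34303)*(-6401) = (171004/5)*(-6401) = -1094596604/5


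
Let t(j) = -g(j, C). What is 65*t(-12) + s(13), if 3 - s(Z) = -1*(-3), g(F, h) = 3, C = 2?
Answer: -195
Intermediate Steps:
s(Z) = 0 (s(Z) = 3 - (-1)*(-3) = 3 - 1*3 = 3 - 3 = 0)
t(j) = -3 (t(j) = -1*3 = -3)
65*t(-12) + s(13) = 65*(-3) + 0 = -195 + 0 = -195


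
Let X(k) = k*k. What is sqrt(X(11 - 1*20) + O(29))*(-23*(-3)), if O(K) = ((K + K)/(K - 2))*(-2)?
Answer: 23*sqrt(6213)/3 ≈ 604.31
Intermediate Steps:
X(k) = k**2
O(K) = -4*K/(-2 + K) (O(K) = ((2*K)/(-2 + K))*(-2) = (2*K/(-2 + K))*(-2) = -4*K/(-2 + K))
sqrt(X(11 - 1*20) + O(29))*(-23*(-3)) = sqrt((11 - 1*20)**2 - 4*29/(-2 + 29))*(-23*(-3)) = sqrt((11 - 20)**2 - 4*29/27)*69 = sqrt((-9)**2 - 4*29*1/27)*69 = sqrt(81 - 116/27)*69 = sqrt(2071/27)*69 = (sqrt(6213)/9)*69 = 23*sqrt(6213)/3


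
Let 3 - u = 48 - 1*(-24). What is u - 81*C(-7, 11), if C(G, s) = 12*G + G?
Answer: 7302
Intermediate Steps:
C(G, s) = 13*G
u = -69 (u = 3 - (48 - 1*(-24)) = 3 - (48 + 24) = 3 - 1*72 = 3 - 72 = -69)
u - 81*C(-7, 11) = -69 - 1053*(-7) = -69 - 81*(-91) = -69 + 7371 = 7302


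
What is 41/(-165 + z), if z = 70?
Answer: -41/95 ≈ -0.43158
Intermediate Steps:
41/(-165 + z) = 41/(-165 + 70) = 41/(-95) = -1/95*41 = -41/95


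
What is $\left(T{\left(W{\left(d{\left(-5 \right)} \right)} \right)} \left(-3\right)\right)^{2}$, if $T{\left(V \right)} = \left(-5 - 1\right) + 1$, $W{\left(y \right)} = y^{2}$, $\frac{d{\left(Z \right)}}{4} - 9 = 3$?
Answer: $225$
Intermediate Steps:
$d{\left(Z \right)} = 48$ ($d{\left(Z \right)} = 36 + 4 \cdot 3 = 36 + 12 = 48$)
$T{\left(V \right)} = -5$ ($T{\left(V \right)} = -6 + 1 = -5$)
$\left(T{\left(W{\left(d{\left(-5 \right)} \right)} \right)} \left(-3\right)\right)^{2} = \left(\left(-5\right) \left(-3\right)\right)^{2} = 15^{2} = 225$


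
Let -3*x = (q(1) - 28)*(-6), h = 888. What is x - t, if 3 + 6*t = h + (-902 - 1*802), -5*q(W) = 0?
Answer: 161/2 ≈ 80.500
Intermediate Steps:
q(W) = 0 (q(W) = -⅕*0 = 0)
t = -273/2 (t = -½ + (888 + (-902 - 1*802))/6 = -½ + (888 + (-902 - 802))/6 = -½ + (888 - 1704)/6 = -½ + (⅙)*(-816) = -½ - 136 = -273/2 ≈ -136.50)
x = -56 (x = -(0 - 28)*(-6)/3 = -(-28)*(-6)/3 = -⅓*168 = -56)
x - t = -56 - 1*(-273/2) = -56 + 273/2 = 161/2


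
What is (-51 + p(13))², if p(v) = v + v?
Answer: 625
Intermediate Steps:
p(v) = 2*v
(-51 + p(13))² = (-51 + 2*13)² = (-51 + 26)² = (-25)² = 625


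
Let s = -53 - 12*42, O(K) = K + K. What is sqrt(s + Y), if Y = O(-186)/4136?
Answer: I*sqrt(595616054)/1034 ≈ 23.603*I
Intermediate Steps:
O(K) = 2*K
Y = -93/1034 (Y = (2*(-186))/4136 = -372*1/4136 = -93/1034 ≈ -0.089942)
s = -557 (s = -53 - 504 = -557)
sqrt(s + Y) = sqrt(-557 - 93/1034) = sqrt(-576031/1034) = I*sqrt(595616054)/1034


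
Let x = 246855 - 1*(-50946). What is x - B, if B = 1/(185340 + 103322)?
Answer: 85963832261/288662 ≈ 2.9780e+5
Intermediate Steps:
B = 1/288662 ≈ 3.4643e-6
x = 297801 (x = 246855 + 50946 = 297801)
x - B = 297801 - 1*1/288662 = 297801 - 1/288662 = 85963832261/288662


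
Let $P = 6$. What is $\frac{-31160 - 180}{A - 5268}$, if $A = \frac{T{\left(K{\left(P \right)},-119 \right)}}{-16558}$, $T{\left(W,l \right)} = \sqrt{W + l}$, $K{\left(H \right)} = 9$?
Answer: $\frac{22632395264559840}{3804322216136023} - \frac{259463860 i \sqrt{110}}{3804322216136023} \approx 5.9491 - 7.1531 \cdot 10^{-7} i$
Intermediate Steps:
$A = - \frac{i \sqrt{110}}{16558}$ ($A = \frac{\sqrt{9 - 119}}{-16558} = \sqrt{-110} \left(- \frac{1}{16558}\right) = i \sqrt{110} \left(- \frac{1}{16558}\right) = - \frac{i \sqrt{110}}{16558} \approx - 0.00063341 i$)
$\frac{-31160 - 180}{A - 5268} = \frac{-31160 - 180}{- \frac{i \sqrt{110}}{16558} - 5268} = - \frac{31340}{-5268 - \frac{i \sqrt{110}}{16558}}$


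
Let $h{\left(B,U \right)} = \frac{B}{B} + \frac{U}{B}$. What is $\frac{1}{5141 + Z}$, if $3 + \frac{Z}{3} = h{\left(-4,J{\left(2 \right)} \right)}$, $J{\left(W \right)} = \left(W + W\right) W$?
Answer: $\frac{1}{5129} \approx 0.00019497$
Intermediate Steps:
$J{\left(W \right)} = 2 W^{2}$ ($J{\left(W \right)} = 2 W W = 2 W^{2}$)
$h{\left(B,U \right)} = 1 + \frac{U}{B}$
$Z = -12$ ($Z = -9 + 3 \frac{-4 + 2 \cdot 2^{2}}{-4} = -9 + 3 \left(- \frac{-4 + 2 \cdot 4}{4}\right) = -9 + 3 \left(- \frac{-4 + 8}{4}\right) = -9 + 3 \left(\left(- \frac{1}{4}\right) 4\right) = -9 + 3 \left(-1\right) = -9 - 3 = -12$)
$\frac{1}{5141 + Z} = \frac{1}{5141 - 12} = \frac{1}{5129}$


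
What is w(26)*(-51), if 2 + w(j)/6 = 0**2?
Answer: 612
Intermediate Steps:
w(j) = -12 (w(j) = -12 + 6*0**2 = -12 + 6*0 = -12 + 0 = -12)
w(26)*(-51) = -12*(-51) = 612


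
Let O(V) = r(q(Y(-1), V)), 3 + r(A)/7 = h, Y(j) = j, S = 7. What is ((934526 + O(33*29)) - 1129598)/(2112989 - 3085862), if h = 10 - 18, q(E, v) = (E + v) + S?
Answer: 195149/972873 ≈ 0.20059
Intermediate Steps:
q(E, v) = 7 + E + v (q(E, v) = (E + v) + 7 = 7 + E + v)
h = -8
r(A) = -77 (r(A) = -21 + 7*(-8) = -21 - 56 = -77)
O(V) = -77
((934526 + O(33*29)) - 1129598)/(2112989 - 3085862) = ((934526 - 77) - 1129598)/(2112989 - 3085862) = (934449 - 1129598)/(-972873) = -195149*(-1/972873) = 195149/972873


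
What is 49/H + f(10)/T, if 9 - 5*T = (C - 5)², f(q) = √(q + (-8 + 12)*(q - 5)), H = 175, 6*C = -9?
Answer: 7/25 - 20*√30/133 ≈ -0.54364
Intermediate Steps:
C = -3/2 (C = (⅙)*(-9) = -3/2 ≈ -1.5000)
f(q) = √(-20 + 5*q) (f(q) = √(q + 4*(-5 + q)) = √(q + (-20 + 4*q)) = √(-20 + 5*q))
T = -133/20 (T = 9/5 - (-3/2 - 5)²/5 = 9/5 - (-13/2)²/5 = 9/5 - ⅕*169/4 = 9/5 - 169/20 = -133/20 ≈ -6.6500)
49/H + f(10)/T = 49/175 + √(-20 + 5*10)/(-133/20) = 49*(1/175) + √(-20 + 50)*(-20/133) = 7/25 + √30*(-20/133) = 7/25 - 20*√30/133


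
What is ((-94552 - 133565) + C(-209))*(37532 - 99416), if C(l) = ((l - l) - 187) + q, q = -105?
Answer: 14134862556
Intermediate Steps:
C(l) = -292 (C(l) = ((l - l) - 187) - 105 = (0 - 187) - 105 = -187 - 105 = -292)
((-94552 - 133565) + C(-209))*(37532 - 99416) = ((-94552 - 133565) - 292)*(37532 - 99416) = (-228117 - 292)*(-61884) = -228409*(-61884) = 14134862556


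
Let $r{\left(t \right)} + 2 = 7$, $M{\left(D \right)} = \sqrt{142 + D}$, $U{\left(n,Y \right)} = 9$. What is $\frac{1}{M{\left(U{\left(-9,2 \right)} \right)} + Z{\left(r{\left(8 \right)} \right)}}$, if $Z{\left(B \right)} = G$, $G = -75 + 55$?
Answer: $- \frac{20}{249} - \frac{\sqrt{151}}{249} \approx -0.12967$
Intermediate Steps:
$G = -20$
$r{\left(t \right)} = 5$ ($r{\left(t \right)} = -2 + 7 = 5$)
$Z{\left(B \right)} = -20$
$\frac{1}{M{\left(U{\left(-9,2 \right)} \right)} + Z{\left(r{\left(8 \right)} \right)}} = \frac{1}{\sqrt{142 + 9} - 20} = \frac{1}{\sqrt{151} - 20} = \frac{1}{-20 + \sqrt{151}}$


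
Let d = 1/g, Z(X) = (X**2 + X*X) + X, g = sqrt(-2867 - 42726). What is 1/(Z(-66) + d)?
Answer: 394197078/3408227936389 + I*sqrt(45593)/3408227936389 ≈ 0.00011566 + 6.265e-11*I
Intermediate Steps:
g = I*sqrt(45593) (g = sqrt(-45593) = I*sqrt(45593) ≈ 213.53*I)
Z(X) = X + 2*X**2 (Z(X) = (X**2 + X**2) + X = 2*X**2 + X = X + 2*X**2)
d = -I*sqrt(45593)/45593 (d = 1/(I*sqrt(45593)) = -I*sqrt(45593)/45593 ≈ -0.0046833*I)
1/(Z(-66) + d) = 1/(-66*(1 + 2*(-66)) - I*sqrt(45593)/45593) = 1/(-66*(1 - 132) - I*sqrt(45593)/45593) = 1/(-66*(-131) - I*sqrt(45593)/45593) = 1/(8646 - I*sqrt(45593)/45593)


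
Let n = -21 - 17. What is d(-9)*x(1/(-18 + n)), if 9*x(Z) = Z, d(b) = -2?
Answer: 1/252 ≈ 0.0039683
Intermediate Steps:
n = -38
x(Z) = Z/9
d(-9)*x(1/(-18 + n)) = -2/(9*(-18 - 38)) = -2/(9*(-56)) = -2*(-1)/(9*56) = -2*(-1/504) = 1/252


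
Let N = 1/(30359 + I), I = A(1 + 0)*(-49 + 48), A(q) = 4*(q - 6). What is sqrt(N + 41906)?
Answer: 15*sqrt(171886052845)/30379 ≈ 204.71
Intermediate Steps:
A(q) = -24 + 4*q (A(q) = 4*(-6 + q) = -24 + 4*q)
I = 20 (I = (-24 + 4*(1 + 0))*(-49 + 48) = (-24 + 4*1)*(-1) = (-24 + 4)*(-1) = -20*(-1) = 20)
N = 1/30379 (N = 1/(30359 + 20) = 1/30379 ≈ 3.2917e-5)
sqrt(N + 41906) = sqrt(1/30379 + 41906) = sqrt(1273062375/30379) = 15*sqrt(171886052845)/30379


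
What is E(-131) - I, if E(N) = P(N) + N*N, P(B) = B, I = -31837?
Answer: 48867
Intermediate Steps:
E(N) = N + N² (E(N) = N + N*N = N + N²)
E(-131) - I = -131*(1 - 131) - 1*(-31837) = -131*(-130) + 31837 = 17030 + 31837 = 48867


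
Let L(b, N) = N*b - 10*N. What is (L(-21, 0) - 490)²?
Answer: 240100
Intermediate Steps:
L(b, N) = -10*N + N*b
(L(-21, 0) - 490)² = (0*(-10 - 21) - 490)² = (0*(-31) - 490)² = (0 - 490)² = (-490)² = 240100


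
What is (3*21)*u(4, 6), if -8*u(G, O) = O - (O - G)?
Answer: -63/2 ≈ -31.500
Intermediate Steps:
u(G, O) = -G/8 (u(G, O) = -(O - (O - G))/8 = -(O + (G - O))/8 = -G/8)
(3*21)*u(4, 6) = (3*21)*(-⅛*4) = 63*(-½) = -63/2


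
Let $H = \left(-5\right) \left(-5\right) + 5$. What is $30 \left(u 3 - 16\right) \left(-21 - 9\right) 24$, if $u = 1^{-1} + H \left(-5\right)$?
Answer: $10000800$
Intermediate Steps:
$H = 30$ ($H = 25 + 5 = 30$)
$u = -149$ ($u = 1^{-1} + 30 \left(-5\right) = 1 - 150 = -149$)
$30 \left(u 3 - 16\right) \left(-21 - 9\right) 24 = 30 \left(\left(-149\right) 3 - 16\right) \left(-21 - 9\right) 24 = 30 \left(-447 - 16\right) \left(-30\right) 24 = 30 \left(\left(-463\right) \left(-30\right)\right) 24 = 30 \cdot 13890 \cdot 24 = 416700 \cdot 24 = 10000800$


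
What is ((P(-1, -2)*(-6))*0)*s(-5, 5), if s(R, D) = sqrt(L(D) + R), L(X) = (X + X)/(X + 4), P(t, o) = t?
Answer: 0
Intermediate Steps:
L(X) = 2*X/(4 + X) (L(X) = (2*X)/(4 + X) = 2*X/(4 + X))
s(R, D) = sqrt(R + 2*D/(4 + D)) (s(R, D) = sqrt(2*D/(4 + D) + R) = sqrt(R + 2*D/(4 + D)))
((P(-1, -2)*(-6))*0)*s(-5, 5) = (-1*(-6)*0)*sqrt((2*5 - 5*(4 + 5))/(4 + 5)) = (6*0)*sqrt((10 - 5*9)/9) = 0*sqrt((10 - 45)/9) = 0*sqrt((1/9)*(-35)) = 0*sqrt(-35/9) = 0*(I*sqrt(35)/3) = 0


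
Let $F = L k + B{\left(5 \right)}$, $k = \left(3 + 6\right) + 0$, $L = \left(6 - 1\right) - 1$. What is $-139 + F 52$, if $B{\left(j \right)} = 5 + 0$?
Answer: $1993$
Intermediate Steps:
$B{\left(j \right)} = 5$
$L = 4$ ($L = 5 - 1 = 4$)
$k = 9$ ($k = 9 + 0 = 9$)
$F = 41$ ($F = 4 \cdot 9 + 5 = 36 + 5 = 41$)
$-139 + F 52 = -139 + 41 \cdot 52 = -139 + 2132 = 1993$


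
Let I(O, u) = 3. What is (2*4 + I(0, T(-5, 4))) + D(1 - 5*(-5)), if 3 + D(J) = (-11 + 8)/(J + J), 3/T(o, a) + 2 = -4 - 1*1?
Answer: 413/52 ≈ 7.9423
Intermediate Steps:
T(o, a) = -3/7 (T(o, a) = 3/(-2 + (-4 - 1*1)) = 3/(-2 + (-4 - 1)) = 3/(-2 - 5) = 3/(-7) = 3*(-⅐) = -3/7)
D(J) = -3 - 3/(2*J) (D(J) = -3 + (-11 + 8)/(J + J) = -3 - 3*1/(2*J) = -3 - 3/(2*J))
(2*4 + I(0, T(-5, 4))) + D(1 - 5*(-5)) = (2*4 + 3) + (-3 - 3/(2*(1 - 5*(-5)))) = (8 + 3) + (-3 - 3/(2*(1 + 25))) = 11 + (-3 - 3/2/26) = 11 + (-3 - 3/2*1/26) = 11 + (-3 - 3/52) = 11 - 159/52 = 413/52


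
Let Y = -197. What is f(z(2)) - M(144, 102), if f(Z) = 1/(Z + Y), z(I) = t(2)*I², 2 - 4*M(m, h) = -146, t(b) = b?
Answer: -6994/189 ≈ -37.005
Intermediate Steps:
M(m, h) = 37 (M(m, h) = ½ - ¼*(-146) = ½ + 73/2 = 37)
z(I) = 2*I²
f(Z) = 1/(-197 + Z) (f(Z) = 1/(Z - 197) = 1/(-197 + Z))
f(z(2)) - M(144, 102) = 1/(-197 + 2*2²) - 1*37 = 1/(-197 + 2*4) - 37 = 1/(-197 + 8) - 37 = 1/(-189) - 37 = -1/189 - 37 = -6994/189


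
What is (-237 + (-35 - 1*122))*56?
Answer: -22064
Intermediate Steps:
(-237 + (-35 - 1*122))*56 = (-237 + (-35 - 122))*56 = (-237 - 157)*56 = -394*56 = -22064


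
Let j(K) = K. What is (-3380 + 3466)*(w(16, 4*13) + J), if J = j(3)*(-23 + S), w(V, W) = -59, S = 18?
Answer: -6364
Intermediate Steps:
J = -15 (J = 3*(-23 + 18) = 3*(-5) = -15)
(-3380 + 3466)*(w(16, 4*13) + J) = (-3380 + 3466)*(-59 - 15) = 86*(-74) = -6364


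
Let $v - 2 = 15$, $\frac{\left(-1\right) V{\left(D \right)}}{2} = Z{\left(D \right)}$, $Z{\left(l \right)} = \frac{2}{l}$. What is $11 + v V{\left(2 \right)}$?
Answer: $-23$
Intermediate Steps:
$V{\left(D \right)} = - \frac{4}{D}$ ($V{\left(D \right)} = - 2 \frac{2}{D} = - \frac{4}{D}$)
$v = 17$ ($v = 2 + 15 = 17$)
$11 + v V{\left(2 \right)} = 11 + 17 \left(- \frac{4}{2}\right) = 11 + 17 \left(\left(-4\right) \frac{1}{2}\right) = 11 + 17 \left(-2\right) = 11 - 34 = -23$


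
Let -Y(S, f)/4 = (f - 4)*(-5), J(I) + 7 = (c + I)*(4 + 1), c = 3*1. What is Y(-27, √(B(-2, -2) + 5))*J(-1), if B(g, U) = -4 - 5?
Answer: -240 + 120*I ≈ -240.0 + 120.0*I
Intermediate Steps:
B(g, U) = -9
c = 3
J(I) = 8 + 5*I (J(I) = -7 + (3 + I)*(4 + 1) = -7 + (3 + I)*5 = -7 + (15 + 5*I) = 8 + 5*I)
Y(S, f) = -80 + 20*f (Y(S, f) = -4*(f - 4)*(-5) = -4*(-4 + f)*(-5) = -4*(20 - 5*f) = -80 + 20*f)
Y(-27, √(B(-2, -2) + 5))*J(-1) = (-80 + 20*√(-9 + 5))*(8 + 5*(-1)) = (-80 + 20*√(-4))*(8 - 5) = (-80 + 20*(2*I))*3 = (-80 + 40*I)*3 = -240 + 120*I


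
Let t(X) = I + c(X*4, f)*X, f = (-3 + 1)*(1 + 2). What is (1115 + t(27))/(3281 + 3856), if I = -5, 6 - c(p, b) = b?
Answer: 478/2379 ≈ 0.20092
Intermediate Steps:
f = -6 (f = -2*3 = -6)
c(p, b) = 6 - b
t(X) = -5 + 12*X (t(X) = -5 + (6 - 1*(-6))*X = -5 + (6 + 6)*X = -5 + 12*X)
(1115 + t(27))/(3281 + 3856) = (1115 + (-5 + 12*27))/(3281 + 3856) = (1115 + (-5 + 324))/7137 = (1115 + 319)*(1/7137) = 1434*(1/7137) = 478/2379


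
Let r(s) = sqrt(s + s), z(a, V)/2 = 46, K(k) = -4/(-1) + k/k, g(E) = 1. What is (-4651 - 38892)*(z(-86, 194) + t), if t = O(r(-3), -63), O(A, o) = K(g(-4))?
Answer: -4223671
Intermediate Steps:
K(k) = 5 (K(k) = -4*(-1) + 1 = 4 + 1 = 5)
z(a, V) = 92 (z(a, V) = 2*46 = 92)
r(s) = sqrt(2)*sqrt(s) (r(s) = sqrt(2*s) = sqrt(2)*sqrt(s))
O(A, o) = 5
t = 5
(-4651 - 38892)*(z(-86, 194) + t) = (-4651 - 38892)*(92 + 5) = -43543*97 = -4223671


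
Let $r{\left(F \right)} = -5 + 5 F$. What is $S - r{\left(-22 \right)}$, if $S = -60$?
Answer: $55$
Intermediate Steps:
$S - r{\left(-22 \right)} = -60 - \left(-5 + 5 \left(-22\right)\right) = -60 - \left(-5 - 110\right) = -60 - -115 = -60 + 115 = 55$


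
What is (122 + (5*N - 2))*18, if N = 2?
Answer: 2340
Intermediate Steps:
(122 + (5*N - 2))*18 = (122 + (5*2 - 2))*18 = (122 + (10 - 2))*18 = (122 + 8)*18 = 130*18 = 2340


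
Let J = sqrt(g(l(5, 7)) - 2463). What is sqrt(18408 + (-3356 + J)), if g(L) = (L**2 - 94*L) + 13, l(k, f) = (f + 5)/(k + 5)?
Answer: sqrt(376300 + 5*I*sqrt(64034))/5 ≈ 122.69 + 0.20626*I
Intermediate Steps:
l(k, f) = (5 + f)/(5 + k)
g(L) = 13 + L**2 - 94*L
J = I*sqrt(64034)/5 (J = sqrt((13 + ((5 + 7)/(5 + 5))**2 - 94*(5 + 7)/(5 + 5)) - 2463) = sqrt((13 + (12/10)**2 - 94*12/10) - 2463) = sqrt((13 + ((1/10)*12)**2 - 47*12/5) - 2463) = sqrt((13 + (6/5)**2 - 94*6/5) - 2463) = sqrt((13 + 36/25 - 564/5) - 2463) = sqrt(-2459/25 - 2463) = sqrt(-64034/25) = I*sqrt(64034)/5 ≈ 50.61*I)
sqrt(18408 + (-3356 + J)) = sqrt(18408 + (-3356 + I*sqrt(64034)/5)) = sqrt(15052 + I*sqrt(64034)/5)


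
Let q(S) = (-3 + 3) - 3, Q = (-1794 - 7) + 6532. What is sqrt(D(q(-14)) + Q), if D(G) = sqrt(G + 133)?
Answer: sqrt(4731 + sqrt(130)) ≈ 68.865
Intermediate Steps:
Q = 4731 (Q = -1801 + 6532 = 4731)
q(S) = -3 (q(S) = 0 - 3 = -3)
D(G) = sqrt(133 + G)
sqrt(D(q(-14)) + Q) = sqrt(sqrt(133 - 3) + 4731) = sqrt(sqrt(130) + 4731) = sqrt(4731 + sqrt(130))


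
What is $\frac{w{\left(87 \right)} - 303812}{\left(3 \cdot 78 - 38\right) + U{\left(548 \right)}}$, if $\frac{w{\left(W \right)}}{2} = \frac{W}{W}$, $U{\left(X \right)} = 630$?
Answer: $- \frac{151905}{413} \approx -367.81$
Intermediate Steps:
$w{\left(W \right)} = 2$ ($w{\left(W \right)} = 2 \frac{W}{W} = 2 \cdot 1 = 2$)
$\frac{w{\left(87 \right)} - 303812}{\left(3 \cdot 78 - 38\right) + U{\left(548 \right)}} = \frac{2 - 303812}{\left(3 \cdot 78 - 38\right) + 630} = - \frac{303810}{\left(234 - 38\right) + 630} = - \frac{303810}{196 + 630} = - \frac{303810}{826} = \left(-303810\right) \frac{1}{826} = - \frac{151905}{413}$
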